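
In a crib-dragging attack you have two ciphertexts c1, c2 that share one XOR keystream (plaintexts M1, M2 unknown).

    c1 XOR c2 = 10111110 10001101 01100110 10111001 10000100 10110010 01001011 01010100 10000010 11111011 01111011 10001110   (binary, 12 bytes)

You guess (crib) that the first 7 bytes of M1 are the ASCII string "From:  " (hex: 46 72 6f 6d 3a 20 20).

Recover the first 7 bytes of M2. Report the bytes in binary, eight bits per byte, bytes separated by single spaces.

11111000 11111111 00001001 11010100 10111110 10010010 01101011

Since c1 ⊕ c2 = M1 ⊕ M2, XORing with the guessed M1 bytes yields the corresponding M2 bytes: M2 = (c1 ⊕ c2) ⊕ M1.
byte 0: be ^ 46 = f8
byte 1: 8d ^ 72 = ff
byte 2: 66 ^ 6f = 09
byte 3: b9 ^ 6d = d4
byte 4: 84 ^ 3a = be
byte 5: b2 ^ 20 = 92
byte 6: 4b ^ 20 = 6b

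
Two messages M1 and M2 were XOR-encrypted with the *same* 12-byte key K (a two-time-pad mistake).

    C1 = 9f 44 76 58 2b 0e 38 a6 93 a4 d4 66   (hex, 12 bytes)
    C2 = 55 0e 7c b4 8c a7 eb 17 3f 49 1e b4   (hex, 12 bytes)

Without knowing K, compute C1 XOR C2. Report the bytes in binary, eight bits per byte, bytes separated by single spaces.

C1 ⊕ C2 = (M1 ⊕ K) ⊕ (M2 ⊕ K) = M1 ⊕ M2 — the shared key cancels under XOR.
byte 0: 9f XOR 55 = ca
byte 1: 44 XOR 0e = 4a
byte 2: 76 XOR 7c = 0a
byte 3: 58 XOR b4 = ec
byte 4: 2b XOR 8c = a7
byte 5: 0e XOR a7 = a9
byte 6: 38 XOR eb = d3
byte 7: a6 XOR 17 = b1
byte 8: 93 XOR 3f = ac
byte 9: a4 XOR 49 = ed
byte 10: d4 XOR 1e = ca
byte 11: 66 XOR b4 = d2

11001010 01001010 00001010 11101100 10100111 10101001 11010011 10110001 10101100 11101101 11001010 11010010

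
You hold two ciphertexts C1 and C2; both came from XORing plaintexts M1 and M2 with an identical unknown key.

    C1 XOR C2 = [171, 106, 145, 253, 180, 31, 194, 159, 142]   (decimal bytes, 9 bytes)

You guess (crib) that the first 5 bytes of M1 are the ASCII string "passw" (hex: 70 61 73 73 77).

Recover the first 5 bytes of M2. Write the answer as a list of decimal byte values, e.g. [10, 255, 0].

Since C1 ⊕ C2 = M1 ⊕ M2, XORing with the guessed M1 bytes yields the corresponding M2 bytes: M2 = (C1 ⊕ C2) ⊕ M1.
ab XOR 70 = db
6a XOR 61 = 0b
91 XOR 73 = e2
fd XOR 73 = 8e
b4 XOR 77 = c3

[219, 11, 226, 142, 195]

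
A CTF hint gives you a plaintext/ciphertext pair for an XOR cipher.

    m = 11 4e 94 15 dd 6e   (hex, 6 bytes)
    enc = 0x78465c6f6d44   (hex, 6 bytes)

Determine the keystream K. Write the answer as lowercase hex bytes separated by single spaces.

Since enc = m ⊕ K, XORing both sides with m gives K = m ⊕ enc.
11 XOR 78 = 69
4e XOR 46 = 08
94 XOR 5c = c8
15 XOR 6f = 7a
dd XOR 6d = b0
6e XOR 44 = 2a

69 08 c8 7a b0 2a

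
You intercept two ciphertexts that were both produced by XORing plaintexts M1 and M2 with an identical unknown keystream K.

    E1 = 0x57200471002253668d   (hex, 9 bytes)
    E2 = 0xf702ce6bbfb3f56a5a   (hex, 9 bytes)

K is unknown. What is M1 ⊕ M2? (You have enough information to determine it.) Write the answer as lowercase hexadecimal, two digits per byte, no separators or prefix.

a022ca1abf91a60cd7

E1 ⊕ E2 = (M1 ⊕ K) ⊕ (M2 ⊕ K) = M1 ⊕ M2 — the shared key cancels under XOR.
byte 0: 57 ^ f7 = a0
byte 1: 20 ^ 02 = 22
byte 2: 04 ^ ce = ca
byte 3: 71 ^ 6b = 1a
byte 4: 00 ^ bf = bf
byte 5: 22 ^ b3 = 91
byte 6: 53 ^ f5 = a6
byte 7: 66 ^ 6a = 0c
byte 8: 8d ^ 5a = d7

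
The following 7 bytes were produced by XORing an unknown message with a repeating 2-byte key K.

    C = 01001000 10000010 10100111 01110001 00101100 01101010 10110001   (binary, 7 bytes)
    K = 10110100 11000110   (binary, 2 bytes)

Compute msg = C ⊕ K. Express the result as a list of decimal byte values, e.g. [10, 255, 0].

[252, 68, 19, 183, 152, 172, 5]

The 2-byte key repeats, so the effective keystream is b4 c6 b4 c6 b4 c6 b4.
byte 0: 48 ^ b4 = fc
byte 1: 82 ^ c6 = 44
byte 2: a7 ^ b4 = 13
byte 3: 71 ^ c6 = b7
byte 4: 2c ^ b4 = 98
byte 5: 6a ^ c6 = ac
byte 6: b1 ^ b4 = 05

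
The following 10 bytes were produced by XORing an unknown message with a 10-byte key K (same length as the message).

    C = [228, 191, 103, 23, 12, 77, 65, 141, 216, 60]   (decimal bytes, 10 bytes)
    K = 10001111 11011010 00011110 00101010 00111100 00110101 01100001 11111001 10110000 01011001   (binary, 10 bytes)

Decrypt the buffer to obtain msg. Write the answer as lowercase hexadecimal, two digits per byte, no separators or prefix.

6b65793d307820746865

XOR is its own inverse, so applying the key byte-wise gives the result directly.
e4 xor 8f = 6b
bf xor da = 65
67 xor 1e = 79
17 xor 2a = 3d
0c xor 3c = 30
4d xor 35 = 78
41 xor 61 = 20
8d xor f9 = 74
d8 xor b0 = 68
3c xor 59 = 65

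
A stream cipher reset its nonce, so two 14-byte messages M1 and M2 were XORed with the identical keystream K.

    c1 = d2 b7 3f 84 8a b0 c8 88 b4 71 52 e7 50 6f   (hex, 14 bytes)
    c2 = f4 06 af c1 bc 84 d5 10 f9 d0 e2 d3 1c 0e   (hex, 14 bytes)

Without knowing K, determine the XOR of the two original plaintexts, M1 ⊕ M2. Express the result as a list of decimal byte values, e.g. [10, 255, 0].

[38, 177, 144, 69, 54, 52, 29, 152, 77, 161, 176, 52, 76, 97]

c1 ⊕ c2 = (M1 ⊕ K) ⊕ (M2 ⊕ K) = M1 ⊕ M2 — the shared key cancels under XOR.
d2 XOR f4 = 26
b7 XOR 06 = b1
3f XOR af = 90
84 XOR c1 = 45
8a XOR bc = 36
b0 XOR 84 = 34
c8 XOR d5 = 1d
88 XOR 10 = 98
b4 XOR f9 = 4d
71 XOR d0 = a1
52 XOR e2 = b0
e7 XOR d3 = 34
50 XOR 1c = 4c
6f XOR 0e = 61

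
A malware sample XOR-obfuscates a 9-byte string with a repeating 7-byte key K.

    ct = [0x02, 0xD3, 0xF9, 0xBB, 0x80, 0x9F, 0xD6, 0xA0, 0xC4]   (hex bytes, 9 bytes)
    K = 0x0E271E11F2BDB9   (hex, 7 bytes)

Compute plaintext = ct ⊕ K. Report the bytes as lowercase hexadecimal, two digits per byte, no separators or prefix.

The 7-byte key repeats, so the effective keystream is 0e 27 1e 11 f2 bd b9 0e 27.
byte 0: 02 XOR 0e = 0c
byte 1: d3 XOR 27 = f4
byte 2: f9 XOR 1e = e7
byte 3: bb XOR 11 = aa
byte 4: 80 XOR f2 = 72
byte 5: 9f XOR bd = 22
byte 6: d6 XOR b9 = 6f
byte 7: a0 XOR 0e = ae
byte 8: c4 XOR 27 = e3

0cf4e7aa72226faee3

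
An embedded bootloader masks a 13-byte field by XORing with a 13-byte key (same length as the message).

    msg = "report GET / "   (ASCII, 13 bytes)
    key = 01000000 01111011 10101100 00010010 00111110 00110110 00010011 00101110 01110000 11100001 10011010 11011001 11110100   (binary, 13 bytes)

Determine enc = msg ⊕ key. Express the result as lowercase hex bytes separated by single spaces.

byte 0: 114 ^  64 =  50
byte 1: 101 ^ 123 =  30
byte 2: 112 ^ 172 = 220
byte 3: 111 ^  18 = 125
byte 4: 114 ^  62 =  76
byte 5: 116 ^  54 =  66
byte 6:  32 ^  19 =  51
byte 7:  71 ^  46 = 105
byte 8:  69 ^ 112 =  53
byte 9:  84 ^ 225 = 181
byte 10:  32 ^ 154 = 186
byte 11:  47 ^ 217 = 246
byte 12:  32 ^ 244 = 212

32 1e dc 7d 4c 42 33 69 35 b5 ba f6 d4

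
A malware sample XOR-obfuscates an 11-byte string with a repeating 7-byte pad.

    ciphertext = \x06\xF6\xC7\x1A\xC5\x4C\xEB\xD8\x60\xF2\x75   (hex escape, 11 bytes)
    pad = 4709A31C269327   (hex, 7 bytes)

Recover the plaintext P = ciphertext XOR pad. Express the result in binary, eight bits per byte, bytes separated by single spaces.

01000001 11111111 01100100 00000110 11100011 11011111 11001100 10011111 01101001 01010001 01101001

The 7-byte key repeats, so the effective keystream is 47 09 a3 1c 26 93 27 47 09 a3 1c.
byte 0: 06 XOR 47 = 41
byte 1: f6 XOR 09 = ff
byte 2: c7 XOR a3 = 64
byte 3: 1a XOR 1c = 06
byte 4: c5 XOR 26 = e3
byte 5: 4c XOR 93 = df
byte 6: eb XOR 27 = cc
byte 7: d8 XOR 47 = 9f
byte 8: 60 XOR 09 = 69
byte 9: f2 XOR a3 = 51
byte 10: 75 XOR 1c = 69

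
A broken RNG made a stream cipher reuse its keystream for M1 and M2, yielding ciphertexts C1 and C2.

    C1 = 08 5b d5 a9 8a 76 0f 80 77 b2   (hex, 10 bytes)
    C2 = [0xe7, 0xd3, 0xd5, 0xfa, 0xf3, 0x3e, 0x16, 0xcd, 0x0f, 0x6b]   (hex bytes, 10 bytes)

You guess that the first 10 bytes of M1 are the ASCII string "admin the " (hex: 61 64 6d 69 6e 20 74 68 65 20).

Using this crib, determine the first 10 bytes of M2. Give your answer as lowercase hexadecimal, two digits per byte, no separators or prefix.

8eec6d3a17686d251df9

First, C1 ⊕ C2 = (M1 ⊕ K) ⊕ (M2 ⊕ K) = M1 ⊕ M2, so the key drops out. Then M2 = (M1 ⊕ M2) ⊕ M1 over the first 10 bytes.
byte 0: (08 xor e7) xor 61 = ef xor 61 = 8e
byte 1: (5b xor d3) xor 64 = 88 xor 64 = ec
byte 2: (d5 xor d5) xor 6d = 00 xor 6d = 6d
byte 3: (a9 xor fa) xor 69 = 53 xor 69 = 3a
byte 4: (8a xor f3) xor 6e = 79 xor 6e = 17
byte 5: (76 xor 3e) xor 20 = 48 xor 20 = 68
byte 6: (0f xor 16) xor 74 = 19 xor 74 = 6d
byte 7: (80 xor cd) xor 68 = 4d xor 68 = 25
byte 8: (77 xor 0f) xor 65 = 78 xor 65 = 1d
byte 9: (b2 xor 6b) xor 20 = d9 xor 20 = f9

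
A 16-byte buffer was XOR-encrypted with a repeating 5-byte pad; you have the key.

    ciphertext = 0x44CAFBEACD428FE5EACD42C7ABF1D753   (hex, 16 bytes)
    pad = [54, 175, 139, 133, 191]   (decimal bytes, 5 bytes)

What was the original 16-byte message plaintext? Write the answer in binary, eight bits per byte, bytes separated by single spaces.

The 5-byte key repeats, so the effective keystream is 36 af 8b 85 bf 36 af 8b 85 bf 36 af 8b 85 bf 36.
byte 0: 01000100 ⊕ 00110110 = 01110010
byte 1: 11001010 ⊕ 10101111 = 01100101
byte 2: 11111011 ⊕ 10001011 = 01110000
byte 3: 11101010 ⊕ 10000101 = 01101111
byte 4: 11001101 ⊕ 10111111 = 01110010
byte 5: 01000010 ⊕ 00110110 = 01110100
byte 6: 10001111 ⊕ 10101111 = 00100000
byte 7: 11100101 ⊕ 10001011 = 01101110
byte 8: 11101010 ⊕ 10000101 = 01101111
byte 9: 11001101 ⊕ 10111111 = 01110010
byte 10: 01000010 ⊕ 00110110 = 01110100
byte 11: 11000111 ⊕ 10101111 = 01101000
byte 12: 10101011 ⊕ 10001011 = 00100000
byte 13: 11110001 ⊕ 10000101 = 01110100
byte 14: 11010111 ⊕ 10111111 = 01101000
byte 15: 01010011 ⊕ 00110110 = 01100101

01110010 01100101 01110000 01101111 01110010 01110100 00100000 01101110 01101111 01110010 01110100 01101000 00100000 01110100 01101000 01100101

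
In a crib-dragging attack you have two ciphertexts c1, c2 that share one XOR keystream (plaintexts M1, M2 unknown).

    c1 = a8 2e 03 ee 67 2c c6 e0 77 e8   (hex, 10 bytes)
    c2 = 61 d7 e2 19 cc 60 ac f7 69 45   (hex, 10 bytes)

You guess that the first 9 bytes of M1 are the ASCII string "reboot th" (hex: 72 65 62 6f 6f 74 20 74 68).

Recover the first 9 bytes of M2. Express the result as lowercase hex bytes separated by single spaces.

bb 9c 83 98 c4 38 4a 63 76

First, c1 ⊕ c2 = (M1 ⊕ K) ⊕ (M2 ⊕ K) = M1 ⊕ M2, so the key drops out. Then M2 = (M1 ⊕ M2) ⊕ M1 over the first 9 bytes.
byte 0: (a8 xor 61) xor 72 = c9 xor 72 = bb
byte 1: (2e xor d7) xor 65 = f9 xor 65 = 9c
byte 2: (03 xor e2) xor 62 = e1 xor 62 = 83
byte 3: (ee xor 19) xor 6f = f7 xor 6f = 98
byte 4: (67 xor cc) xor 6f = ab xor 6f = c4
byte 5: (2c xor 60) xor 74 = 4c xor 74 = 38
byte 6: (c6 xor ac) xor 20 = 6a xor 20 = 4a
byte 7: (e0 xor f7) xor 74 = 17 xor 74 = 63
byte 8: (77 xor 69) xor 68 = 1e xor 68 = 76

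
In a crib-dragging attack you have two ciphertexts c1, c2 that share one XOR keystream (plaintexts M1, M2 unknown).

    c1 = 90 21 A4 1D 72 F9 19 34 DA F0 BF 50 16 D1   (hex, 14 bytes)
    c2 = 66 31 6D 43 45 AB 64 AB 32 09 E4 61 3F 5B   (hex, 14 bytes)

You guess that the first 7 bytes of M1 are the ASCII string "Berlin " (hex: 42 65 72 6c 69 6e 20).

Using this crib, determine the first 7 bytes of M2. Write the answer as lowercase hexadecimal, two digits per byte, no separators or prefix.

First, c1 ⊕ c2 = (M1 ⊕ K) ⊕ (M2 ⊕ K) = M1 ⊕ M2, so the key drops out. Then M2 = (M1 ⊕ M2) ⊕ M1 over the first 7 bytes.
byte 0: (90 xor 66) xor 42 = f6 xor 42 = b4
byte 1: (21 xor 31) xor 65 = 10 xor 65 = 75
byte 2: (a4 xor 6d) xor 72 = c9 xor 72 = bb
byte 3: (1d xor 43) xor 6c = 5e xor 6c = 32
byte 4: (72 xor 45) xor 69 = 37 xor 69 = 5e
byte 5: (f9 xor ab) xor 6e = 52 xor 6e = 3c
byte 6: (19 xor 64) xor 20 = 7d xor 20 = 5d

b475bb325e3c5d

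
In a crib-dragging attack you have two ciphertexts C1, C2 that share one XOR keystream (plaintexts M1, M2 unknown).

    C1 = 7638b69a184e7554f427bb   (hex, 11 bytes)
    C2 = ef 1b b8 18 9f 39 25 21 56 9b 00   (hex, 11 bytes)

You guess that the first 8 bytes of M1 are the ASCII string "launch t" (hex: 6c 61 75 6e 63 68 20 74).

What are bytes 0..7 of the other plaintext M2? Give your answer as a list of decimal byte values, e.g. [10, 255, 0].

[245, 66, 123, 236, 228, 31, 112, 1]

First, C1 ⊕ C2 = (M1 ⊕ K) ⊕ (M2 ⊕ K) = M1 ⊕ M2, so the key drops out. Then M2 = (M1 ⊕ M2) ⊕ M1 over the first 8 bytes.
byte 0: (76 XOR ef) XOR 6c = 99 XOR 6c = f5
byte 1: (38 XOR 1b) XOR 61 = 23 XOR 61 = 42
byte 2: (b6 XOR b8) XOR 75 = 0e XOR 75 = 7b
byte 3: (9a XOR 18) XOR 6e = 82 XOR 6e = ec
byte 4: (18 XOR 9f) XOR 63 = 87 XOR 63 = e4
byte 5: (4e XOR 39) XOR 68 = 77 XOR 68 = 1f
byte 6: (75 XOR 25) XOR 20 = 50 XOR 20 = 70
byte 7: (54 XOR 21) XOR 74 = 75 XOR 74 = 01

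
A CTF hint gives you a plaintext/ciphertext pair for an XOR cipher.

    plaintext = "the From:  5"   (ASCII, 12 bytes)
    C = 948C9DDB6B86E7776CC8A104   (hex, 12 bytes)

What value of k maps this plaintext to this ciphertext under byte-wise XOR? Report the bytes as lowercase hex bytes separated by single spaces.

e0 e4 f8 fb 2d f4 88 1a 56 e8 81 31

Since C = plaintext ⊕ k, XORing both sides with plaintext gives k = plaintext ⊕ C.
116 xor 148 = 224
104 xor 140 = 228
101 xor 157 = 248
 32 xor 219 = 251
 70 xor 107 =  45
114 xor 134 = 244
111 xor 231 = 136
109 xor 119 =  26
 58 xor 108 =  86
 32 xor 200 = 232
 32 xor 161 = 129
 53 xor   4 =  49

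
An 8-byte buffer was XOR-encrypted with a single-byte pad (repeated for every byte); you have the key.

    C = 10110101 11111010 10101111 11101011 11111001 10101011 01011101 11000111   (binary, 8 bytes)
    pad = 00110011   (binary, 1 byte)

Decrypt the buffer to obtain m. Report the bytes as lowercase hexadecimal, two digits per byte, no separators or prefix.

86c99cd8ca986ef4

The 1-byte key repeats, so the effective keystream is 33 33 33 33 33 33 33 33.
byte 0: b5 ^ 33 = 86
byte 1: fa ^ 33 = c9
byte 2: af ^ 33 = 9c
byte 3: eb ^ 33 = d8
byte 4: f9 ^ 33 = ca
byte 5: ab ^ 33 = 98
byte 6: 5d ^ 33 = 6e
byte 7: c7 ^ 33 = f4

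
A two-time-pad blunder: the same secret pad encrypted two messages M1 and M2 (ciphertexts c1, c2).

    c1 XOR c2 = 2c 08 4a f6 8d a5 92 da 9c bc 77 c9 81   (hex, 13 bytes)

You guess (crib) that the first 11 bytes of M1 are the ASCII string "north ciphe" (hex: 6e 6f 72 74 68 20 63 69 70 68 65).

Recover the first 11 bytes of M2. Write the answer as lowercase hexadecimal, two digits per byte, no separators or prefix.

42673882e585f1b3ecd412

Since c1 ⊕ c2 = M1 ⊕ M2, XORing with the guessed M1 bytes yields the corresponding M2 bytes: M2 = (c1 ⊕ c2) ⊕ M1.
2c ^ 6e = 42
08 ^ 6f = 67
4a ^ 72 = 38
f6 ^ 74 = 82
8d ^ 68 = e5
a5 ^ 20 = 85
92 ^ 63 = f1
da ^ 69 = b3
9c ^ 70 = ec
bc ^ 68 = d4
77 ^ 65 = 12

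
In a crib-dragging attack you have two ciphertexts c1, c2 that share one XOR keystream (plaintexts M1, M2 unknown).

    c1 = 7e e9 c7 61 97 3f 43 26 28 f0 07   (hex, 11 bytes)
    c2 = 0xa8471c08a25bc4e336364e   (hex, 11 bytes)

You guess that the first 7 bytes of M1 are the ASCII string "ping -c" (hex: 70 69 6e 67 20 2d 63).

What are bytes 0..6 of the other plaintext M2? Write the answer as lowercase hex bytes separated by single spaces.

First, c1 ⊕ c2 = (M1 ⊕ K) ⊕ (M2 ⊕ K) = M1 ⊕ M2, so the key drops out. Then M2 = (M1 ⊕ M2) ⊕ M1 over the first 7 bytes.
byte 0: (7e XOR a8) XOR 70 = d6 XOR 70 = a6
byte 1: (e9 XOR 47) XOR 69 = ae XOR 69 = c7
byte 2: (c7 XOR 1c) XOR 6e = db XOR 6e = b5
byte 3: (61 XOR 08) XOR 67 = 69 XOR 67 = 0e
byte 4: (97 XOR a2) XOR 20 = 35 XOR 20 = 15
byte 5: (3f XOR 5b) XOR 2d = 64 XOR 2d = 49
byte 6: (43 XOR c4) XOR 63 = 87 XOR 63 = e4

a6 c7 b5 0e 15 49 e4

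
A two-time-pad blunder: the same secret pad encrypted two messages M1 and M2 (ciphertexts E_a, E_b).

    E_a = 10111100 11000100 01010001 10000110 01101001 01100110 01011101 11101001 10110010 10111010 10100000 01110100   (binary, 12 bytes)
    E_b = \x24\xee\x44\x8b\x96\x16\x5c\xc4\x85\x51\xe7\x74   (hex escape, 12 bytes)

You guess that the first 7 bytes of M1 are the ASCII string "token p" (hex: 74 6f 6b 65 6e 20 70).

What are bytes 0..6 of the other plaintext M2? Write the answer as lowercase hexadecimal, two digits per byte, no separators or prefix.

First, E_a ⊕ E_b = (M1 ⊕ K) ⊕ (M2 ⊕ K) = M1 ⊕ M2, so the key drops out. Then M2 = (M1 ⊕ M2) ⊕ M1 over the first 7 bytes.
byte 0: (bc xor 24) xor 74 = 98 xor 74 = ec
byte 1: (c4 xor ee) xor 6f = 2a xor 6f = 45
byte 2: (51 xor 44) xor 6b = 15 xor 6b = 7e
byte 3: (86 xor 8b) xor 65 = 0d xor 65 = 68
byte 4: (69 xor 96) xor 6e = ff xor 6e = 91
byte 5: (66 xor 16) xor 20 = 70 xor 20 = 50
byte 6: (5d xor 5c) xor 70 = 01 xor 70 = 71

ec457e68915071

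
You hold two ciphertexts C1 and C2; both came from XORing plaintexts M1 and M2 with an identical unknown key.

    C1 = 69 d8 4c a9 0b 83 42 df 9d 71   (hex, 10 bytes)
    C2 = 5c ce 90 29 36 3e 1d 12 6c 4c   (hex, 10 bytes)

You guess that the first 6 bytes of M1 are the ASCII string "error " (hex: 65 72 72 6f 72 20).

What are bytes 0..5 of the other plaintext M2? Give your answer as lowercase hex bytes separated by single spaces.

First, C1 ⊕ C2 = (M1 ⊕ K) ⊕ (M2 ⊕ K) = M1 ⊕ M2, so the key drops out. Then M2 = (M1 ⊕ M2) ⊕ M1 over the first 6 bytes.
byte 0: (69 XOR 5c) XOR 65 = 35 XOR 65 = 50
byte 1: (d8 XOR ce) XOR 72 = 16 XOR 72 = 64
byte 2: (4c XOR 90) XOR 72 = dc XOR 72 = ae
byte 3: (a9 XOR 29) XOR 6f = 80 XOR 6f = ef
byte 4: (0b XOR 36) XOR 72 = 3d XOR 72 = 4f
byte 5: (83 XOR 3e) XOR 20 = bd XOR 20 = 9d

50 64 ae ef 4f 9d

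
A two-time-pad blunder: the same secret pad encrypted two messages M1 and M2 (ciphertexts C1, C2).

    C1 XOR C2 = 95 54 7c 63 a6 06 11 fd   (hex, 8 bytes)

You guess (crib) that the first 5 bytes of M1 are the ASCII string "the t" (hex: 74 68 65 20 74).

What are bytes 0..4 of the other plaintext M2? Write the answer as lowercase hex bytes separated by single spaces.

Since C1 ⊕ C2 = M1 ⊕ M2, XORing with the guessed M1 bytes yields the corresponding M2 bytes: M2 = (C1 ⊕ C2) ⊕ M1.
byte 0: 10010101 XOR 01110100 = 11100001
byte 1: 01010100 XOR 01101000 = 00111100
byte 2: 01111100 XOR 01100101 = 00011001
byte 3: 01100011 XOR 00100000 = 01000011
byte 4: 10100110 XOR 01110100 = 11010010

e1 3c 19 43 d2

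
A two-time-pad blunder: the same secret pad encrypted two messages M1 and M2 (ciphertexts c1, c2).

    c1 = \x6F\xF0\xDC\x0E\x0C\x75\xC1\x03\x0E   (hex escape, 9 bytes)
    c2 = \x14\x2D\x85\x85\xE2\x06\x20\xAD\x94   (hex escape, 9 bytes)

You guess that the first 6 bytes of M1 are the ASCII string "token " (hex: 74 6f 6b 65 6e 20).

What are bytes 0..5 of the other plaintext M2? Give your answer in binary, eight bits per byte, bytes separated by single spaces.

00001111 10110010 00110010 11101110 10000000 01010011

First, c1 ⊕ c2 = (M1 ⊕ K) ⊕ (M2 ⊕ K) = M1 ⊕ M2, so the key drops out. Then M2 = (M1 ⊕ M2) ⊕ M1 over the first 6 bytes.
byte 0: (6f XOR 14) XOR 74 = 7b XOR 74 = 0f
byte 1: (f0 XOR 2d) XOR 6f = dd XOR 6f = b2
byte 2: (dc XOR 85) XOR 6b = 59 XOR 6b = 32
byte 3: (0e XOR 85) XOR 65 = 8b XOR 65 = ee
byte 4: (0c XOR e2) XOR 6e = ee XOR 6e = 80
byte 5: (75 XOR 06) XOR 20 = 73 XOR 20 = 53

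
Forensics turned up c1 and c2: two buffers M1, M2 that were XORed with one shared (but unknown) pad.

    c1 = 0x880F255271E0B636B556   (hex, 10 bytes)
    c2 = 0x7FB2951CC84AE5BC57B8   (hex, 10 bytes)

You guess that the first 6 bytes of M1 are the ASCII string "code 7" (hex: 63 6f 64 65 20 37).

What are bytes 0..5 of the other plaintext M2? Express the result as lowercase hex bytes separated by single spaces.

94 d2 d4 2b 99 9d

First, c1 ⊕ c2 = (M1 ⊕ K) ⊕ (M2 ⊕ K) = M1 ⊕ M2, so the key drops out. Then M2 = (M1 ⊕ M2) ⊕ M1 over the first 6 bytes.
byte 0: (88 xor 7f) xor 63 = f7 xor 63 = 94
byte 1: (0f xor b2) xor 6f = bd xor 6f = d2
byte 2: (25 xor 95) xor 64 = b0 xor 64 = d4
byte 3: (52 xor 1c) xor 65 = 4e xor 65 = 2b
byte 4: (71 xor c8) xor 20 = b9 xor 20 = 99
byte 5: (e0 xor 4a) xor 37 = aa xor 37 = 9d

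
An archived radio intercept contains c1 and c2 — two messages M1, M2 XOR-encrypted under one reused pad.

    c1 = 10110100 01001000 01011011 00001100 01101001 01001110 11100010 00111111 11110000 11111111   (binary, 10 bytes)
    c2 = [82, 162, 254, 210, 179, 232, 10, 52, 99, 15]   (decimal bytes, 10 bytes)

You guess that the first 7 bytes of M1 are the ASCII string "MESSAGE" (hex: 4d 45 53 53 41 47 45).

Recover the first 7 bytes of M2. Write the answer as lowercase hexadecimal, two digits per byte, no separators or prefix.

First, c1 ⊕ c2 = (M1 ⊕ K) ⊕ (M2 ⊕ K) = M1 ⊕ M2, so the key drops out. Then M2 = (M1 ⊕ M2) ⊕ M1 over the first 7 bytes.
byte 0: (b4 ⊕ 52) ⊕ 4d = e6 ⊕ 4d = ab
byte 1: (48 ⊕ a2) ⊕ 45 = ea ⊕ 45 = af
byte 2: (5b ⊕ fe) ⊕ 53 = a5 ⊕ 53 = f6
byte 3: (0c ⊕ d2) ⊕ 53 = de ⊕ 53 = 8d
byte 4: (69 ⊕ b3) ⊕ 41 = da ⊕ 41 = 9b
byte 5: (4e ⊕ e8) ⊕ 47 = a6 ⊕ 47 = e1
byte 6: (e2 ⊕ 0a) ⊕ 45 = e8 ⊕ 45 = ad

abaff68d9be1ad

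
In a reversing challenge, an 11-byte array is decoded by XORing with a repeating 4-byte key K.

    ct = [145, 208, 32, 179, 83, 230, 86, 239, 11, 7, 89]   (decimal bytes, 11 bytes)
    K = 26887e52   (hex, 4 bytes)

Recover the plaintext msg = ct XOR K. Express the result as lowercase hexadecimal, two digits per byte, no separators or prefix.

The 4-byte key repeats, so the effective keystream is 26 88 7e 52 26 88 7e 52 26 88 7e.
byte 0: 145 ^  38 = 183
byte 1: 208 ^ 136 =  88
byte 2:  32 ^ 126 =  94
byte 3: 179 ^  82 = 225
byte 4:  83 ^  38 = 117
byte 5: 230 ^ 136 = 110
byte 6:  86 ^ 126 =  40
byte 7: 239 ^  82 = 189
byte 8:  11 ^  38 =  45
byte 9:   7 ^ 136 = 143
byte 10:  89 ^ 126 =  39

b7585ee1756e28bd2d8f27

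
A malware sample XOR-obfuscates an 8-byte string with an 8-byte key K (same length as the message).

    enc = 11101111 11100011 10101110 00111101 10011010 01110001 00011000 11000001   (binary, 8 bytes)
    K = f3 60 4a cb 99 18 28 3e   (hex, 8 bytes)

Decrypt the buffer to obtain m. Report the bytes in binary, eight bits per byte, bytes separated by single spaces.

00011100 10000011 11100100 11110110 00000011 01101001 00110000 11111111

11101111 XOR 11110011 = 00011100
11100011 XOR 01100000 = 10000011
10101110 XOR 01001010 = 11100100
00111101 XOR 11001011 = 11110110
10011010 XOR 10011001 = 00000011
01110001 XOR 00011000 = 01101001
00011000 XOR 00101000 = 00110000
11000001 XOR 00111110 = 11111111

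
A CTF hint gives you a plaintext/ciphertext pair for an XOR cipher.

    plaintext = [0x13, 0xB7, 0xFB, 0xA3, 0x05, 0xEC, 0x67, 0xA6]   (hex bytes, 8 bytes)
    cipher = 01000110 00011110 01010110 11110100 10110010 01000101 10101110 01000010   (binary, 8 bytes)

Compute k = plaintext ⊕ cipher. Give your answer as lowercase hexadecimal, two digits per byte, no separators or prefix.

Since cipher = plaintext ⊕ k, XORing both sides with plaintext gives k = plaintext ⊕ cipher.
 19 xor  70 =  85
183 xor  30 = 169
251 xor  86 = 173
163 xor 244 =  87
  5 xor 178 = 183
236 xor  69 = 169
103 xor 174 = 201
166 xor  66 = 228

55a9ad57b7a9c9e4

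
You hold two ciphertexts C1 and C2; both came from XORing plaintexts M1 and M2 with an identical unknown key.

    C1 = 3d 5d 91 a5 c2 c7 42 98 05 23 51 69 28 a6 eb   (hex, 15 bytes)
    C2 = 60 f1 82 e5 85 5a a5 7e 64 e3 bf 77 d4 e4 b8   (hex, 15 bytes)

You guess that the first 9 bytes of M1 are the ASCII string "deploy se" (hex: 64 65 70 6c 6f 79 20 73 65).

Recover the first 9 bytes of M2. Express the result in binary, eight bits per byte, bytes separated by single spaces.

First, C1 ⊕ C2 = (M1 ⊕ K) ⊕ (M2 ⊕ K) = M1 ⊕ M2, so the key drops out. Then M2 = (M1 ⊕ M2) ⊕ M1 over the first 9 bytes.
byte 0: (3d XOR 60) XOR 64 = 5d XOR 64 = 39
byte 1: (5d XOR f1) XOR 65 = ac XOR 65 = c9
byte 2: (91 XOR 82) XOR 70 = 13 XOR 70 = 63
byte 3: (a5 XOR e5) XOR 6c = 40 XOR 6c = 2c
byte 4: (c2 XOR 85) XOR 6f = 47 XOR 6f = 28
byte 5: (c7 XOR 5a) XOR 79 = 9d XOR 79 = e4
byte 6: (42 XOR a5) XOR 20 = e7 XOR 20 = c7
byte 7: (98 XOR 7e) XOR 73 = e6 XOR 73 = 95
byte 8: (05 XOR 64) XOR 65 = 61 XOR 65 = 04

00111001 11001001 01100011 00101100 00101000 11100100 11000111 10010101 00000100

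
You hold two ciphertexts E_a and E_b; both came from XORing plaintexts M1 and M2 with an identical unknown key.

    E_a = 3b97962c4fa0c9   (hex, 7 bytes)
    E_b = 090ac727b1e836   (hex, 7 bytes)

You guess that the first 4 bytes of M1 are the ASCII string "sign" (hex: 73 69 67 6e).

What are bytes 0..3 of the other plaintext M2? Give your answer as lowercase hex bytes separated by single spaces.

41 f4 36 65

First, E_a ⊕ E_b = (M1 ⊕ K) ⊕ (M2 ⊕ K) = M1 ⊕ M2, so the key drops out. Then M2 = (M1 ⊕ M2) ⊕ M1 over the first 4 bytes.
byte 0: (3b ^ 09) ^ 73 = 32 ^ 73 = 41
byte 1: (97 ^ 0a) ^ 69 = 9d ^ 69 = f4
byte 2: (96 ^ c7) ^ 67 = 51 ^ 67 = 36
byte 3: (2c ^ 27) ^ 6e = 0b ^ 6e = 65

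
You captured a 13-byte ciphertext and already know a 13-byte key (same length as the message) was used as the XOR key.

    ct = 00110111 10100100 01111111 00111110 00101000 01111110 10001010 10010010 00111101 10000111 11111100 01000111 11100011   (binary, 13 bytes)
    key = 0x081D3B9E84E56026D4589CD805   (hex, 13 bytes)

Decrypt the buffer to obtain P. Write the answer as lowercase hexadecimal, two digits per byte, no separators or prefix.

byte 0: 37 ⊕ 08 = 3f
byte 1: a4 ⊕ 1d = b9
byte 2: 7f ⊕ 3b = 44
byte 3: 3e ⊕ 9e = a0
byte 4: 28 ⊕ 84 = ac
byte 5: 7e ⊕ e5 = 9b
byte 6: 8a ⊕ 60 = ea
byte 7: 92 ⊕ 26 = b4
byte 8: 3d ⊕ d4 = e9
byte 9: 87 ⊕ 58 = df
byte 10: fc ⊕ 9c = 60
byte 11: 47 ⊕ d8 = 9f
byte 12: e3 ⊕ 05 = e6

3fb944a0ac9beab4e9df609fe6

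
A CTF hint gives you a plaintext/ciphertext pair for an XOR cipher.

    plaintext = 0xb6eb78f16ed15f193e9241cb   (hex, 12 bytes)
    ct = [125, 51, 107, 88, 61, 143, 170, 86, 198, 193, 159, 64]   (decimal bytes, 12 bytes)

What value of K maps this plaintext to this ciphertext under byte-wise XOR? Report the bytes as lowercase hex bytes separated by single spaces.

cb d8 13 a9 53 5e f5 4f f8 53 de 8b

Since ct = plaintext ⊕ K, XORing both sides with plaintext gives K = plaintext ⊕ ct.
b6 xor 7d = cb
eb xor 33 = d8
78 xor 6b = 13
f1 xor 58 = a9
6e xor 3d = 53
d1 xor 8f = 5e
5f xor aa = f5
19 xor 56 = 4f
3e xor c6 = f8
92 xor c1 = 53
41 xor 9f = de
cb xor 40 = 8b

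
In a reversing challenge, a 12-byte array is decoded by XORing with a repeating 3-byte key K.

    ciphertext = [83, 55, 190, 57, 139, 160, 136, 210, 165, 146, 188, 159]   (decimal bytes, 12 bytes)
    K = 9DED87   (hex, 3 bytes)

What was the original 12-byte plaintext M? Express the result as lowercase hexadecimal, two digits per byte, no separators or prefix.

ceda39a46627153f220f5118

The 3-byte key repeats, so the effective keystream is 9d ed 87 9d ed 87 9d ed 87 9d ed 87.
byte 0: 53 ⊕ 9d = ce
byte 1: 37 ⊕ ed = da
byte 2: be ⊕ 87 = 39
byte 3: 39 ⊕ 9d = a4
byte 4: 8b ⊕ ed = 66
byte 5: a0 ⊕ 87 = 27
byte 6: 88 ⊕ 9d = 15
byte 7: d2 ⊕ ed = 3f
byte 8: a5 ⊕ 87 = 22
byte 9: 92 ⊕ 9d = 0f
byte 10: bc ⊕ ed = 51
byte 11: 9f ⊕ 87 = 18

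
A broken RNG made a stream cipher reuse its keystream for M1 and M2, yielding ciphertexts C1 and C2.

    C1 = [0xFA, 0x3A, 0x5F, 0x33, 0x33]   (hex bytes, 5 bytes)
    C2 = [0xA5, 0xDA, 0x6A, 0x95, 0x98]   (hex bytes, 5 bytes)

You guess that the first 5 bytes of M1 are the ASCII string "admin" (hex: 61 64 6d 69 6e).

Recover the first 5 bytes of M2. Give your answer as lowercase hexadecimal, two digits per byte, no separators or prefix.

First, C1 ⊕ C2 = (M1 ⊕ K) ⊕ (M2 ⊕ K) = M1 ⊕ M2, so the key drops out. Then M2 = (M1 ⊕ M2) ⊕ M1 over the first 5 bytes.
byte 0: (fa XOR a5) XOR 61 = 5f XOR 61 = 3e
byte 1: (3a XOR da) XOR 64 = e0 XOR 64 = 84
byte 2: (5f XOR 6a) XOR 6d = 35 XOR 6d = 58
byte 3: (33 XOR 95) XOR 69 = a6 XOR 69 = cf
byte 4: (33 XOR 98) XOR 6e = ab XOR 6e = c5

3e8458cfc5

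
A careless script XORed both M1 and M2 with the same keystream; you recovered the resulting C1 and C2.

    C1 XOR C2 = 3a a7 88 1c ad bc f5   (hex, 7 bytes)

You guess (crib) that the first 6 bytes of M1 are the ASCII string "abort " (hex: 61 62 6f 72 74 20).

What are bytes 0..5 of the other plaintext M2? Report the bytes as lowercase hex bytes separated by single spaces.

Since C1 ⊕ C2 = M1 ⊕ M2, XORing with the guessed M1 bytes yields the corresponding M2 bytes: M2 = (C1 ⊕ C2) ⊕ M1.
byte 0: 3a ^ 61 = 5b
byte 1: a7 ^ 62 = c5
byte 2: 88 ^ 6f = e7
byte 3: 1c ^ 72 = 6e
byte 4: ad ^ 74 = d9
byte 5: bc ^ 20 = 9c

5b c5 e7 6e d9 9c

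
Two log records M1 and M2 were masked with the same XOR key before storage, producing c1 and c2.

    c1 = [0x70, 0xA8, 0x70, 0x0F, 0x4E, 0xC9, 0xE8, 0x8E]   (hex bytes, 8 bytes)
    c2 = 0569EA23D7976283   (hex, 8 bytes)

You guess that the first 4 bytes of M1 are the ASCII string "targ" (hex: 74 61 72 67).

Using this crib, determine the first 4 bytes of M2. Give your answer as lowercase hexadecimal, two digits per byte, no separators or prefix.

First, c1 ⊕ c2 = (M1 ⊕ K) ⊕ (M2 ⊕ K) = M1 ⊕ M2, so the key drops out. Then M2 = (M1 ⊕ M2) ⊕ M1 over the first 4 bytes.
byte 0: (70 ^ 05) ^ 74 = 75 ^ 74 = 01
byte 1: (a8 ^ 69) ^ 61 = c1 ^ 61 = a0
byte 2: (70 ^ ea) ^ 72 = 9a ^ 72 = e8
byte 3: (0f ^ 23) ^ 67 = 2c ^ 67 = 4b

01a0e84b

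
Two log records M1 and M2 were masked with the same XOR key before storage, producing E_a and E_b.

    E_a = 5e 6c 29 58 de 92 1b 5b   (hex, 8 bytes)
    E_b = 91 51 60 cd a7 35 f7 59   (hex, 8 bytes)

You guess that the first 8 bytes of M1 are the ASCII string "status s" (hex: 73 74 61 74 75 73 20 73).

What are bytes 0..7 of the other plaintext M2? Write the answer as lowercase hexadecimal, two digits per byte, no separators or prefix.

First, E_a ⊕ E_b = (M1 ⊕ K) ⊕ (M2 ⊕ K) = M1 ⊕ M2, so the key drops out. Then M2 = (M1 ⊕ M2) ⊕ M1 over the first 8 bytes.
byte 0: (5e xor 91) xor 73 = cf xor 73 = bc
byte 1: (6c xor 51) xor 74 = 3d xor 74 = 49
byte 2: (29 xor 60) xor 61 = 49 xor 61 = 28
byte 3: (58 xor cd) xor 74 = 95 xor 74 = e1
byte 4: (de xor a7) xor 75 = 79 xor 75 = 0c
byte 5: (92 xor 35) xor 73 = a7 xor 73 = d4
byte 6: (1b xor f7) xor 20 = ec xor 20 = cc
byte 7: (5b xor 59) xor 73 = 02 xor 73 = 71

bc4928e10cd4cc71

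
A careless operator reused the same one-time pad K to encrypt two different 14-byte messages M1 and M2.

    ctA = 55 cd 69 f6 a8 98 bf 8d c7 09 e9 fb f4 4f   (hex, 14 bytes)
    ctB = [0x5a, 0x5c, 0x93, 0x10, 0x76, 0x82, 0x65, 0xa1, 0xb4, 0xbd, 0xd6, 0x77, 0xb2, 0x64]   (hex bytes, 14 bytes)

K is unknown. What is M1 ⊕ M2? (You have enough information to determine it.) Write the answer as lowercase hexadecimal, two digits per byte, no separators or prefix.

0f91fae6de1ada2c73b43f8c462b

ctA ⊕ ctB = (M1 ⊕ K) ⊕ (M2 ⊕ K) = M1 ⊕ M2 — the shared key cancels under XOR.
 85 ^  90 =  15
205 ^  92 = 145
105 ^ 147 = 250
246 ^  16 = 230
168 ^ 118 = 222
152 ^ 130 =  26
191 ^ 101 = 218
141 ^ 161 =  44
199 ^ 180 = 115
  9 ^ 189 = 180
233 ^ 214 =  63
251 ^ 119 = 140
244 ^ 178 =  70
 79 ^ 100 =  43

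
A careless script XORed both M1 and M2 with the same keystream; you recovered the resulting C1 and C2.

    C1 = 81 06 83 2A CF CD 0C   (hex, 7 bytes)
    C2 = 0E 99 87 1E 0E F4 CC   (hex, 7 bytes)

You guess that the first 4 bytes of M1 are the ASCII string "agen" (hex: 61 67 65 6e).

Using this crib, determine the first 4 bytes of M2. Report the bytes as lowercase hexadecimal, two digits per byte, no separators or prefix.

First, C1 ⊕ C2 = (M1 ⊕ K) ⊕ (M2 ⊕ K) = M1 ⊕ M2, so the key drops out. Then M2 = (M1 ⊕ M2) ⊕ M1 over the first 4 bytes.
byte 0: (81 XOR 0e) XOR 61 = 8f XOR 61 = ee
byte 1: (06 XOR 99) XOR 67 = 9f XOR 67 = f8
byte 2: (83 XOR 87) XOR 65 = 04 XOR 65 = 61
byte 3: (2a XOR 1e) XOR 6e = 34 XOR 6e = 5a

eef8615a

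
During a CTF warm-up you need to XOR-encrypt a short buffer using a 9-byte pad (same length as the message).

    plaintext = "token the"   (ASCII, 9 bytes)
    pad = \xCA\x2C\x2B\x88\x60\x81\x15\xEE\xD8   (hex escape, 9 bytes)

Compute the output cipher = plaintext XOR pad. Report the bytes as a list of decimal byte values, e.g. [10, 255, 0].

[190, 67, 64, 237, 14, 161, 97, 134, 189]

01110100 XOR 11001010 = 10111110
01101111 XOR 00101100 = 01000011
01101011 XOR 00101011 = 01000000
01100101 XOR 10001000 = 11101101
01101110 XOR 01100000 = 00001110
00100000 XOR 10000001 = 10100001
01110100 XOR 00010101 = 01100001
01101000 XOR 11101110 = 10000110
01100101 XOR 11011000 = 10111101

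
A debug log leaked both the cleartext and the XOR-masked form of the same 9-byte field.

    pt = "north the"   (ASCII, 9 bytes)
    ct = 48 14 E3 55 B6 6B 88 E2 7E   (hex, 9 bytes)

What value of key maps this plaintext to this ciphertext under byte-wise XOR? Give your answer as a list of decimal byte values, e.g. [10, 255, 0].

[38, 123, 145, 33, 222, 75, 252, 138, 27]

Since ct = pt ⊕ key, XORing both sides with pt gives key = pt ⊕ ct.
byte 0: 110 ⊕  72 =  38
byte 1: 111 ⊕  20 = 123
byte 2: 114 ⊕ 227 = 145
byte 3: 116 ⊕  85 =  33
byte 4: 104 ⊕ 182 = 222
byte 5:  32 ⊕ 107 =  75
byte 6: 116 ⊕ 136 = 252
byte 7: 104 ⊕ 226 = 138
byte 8: 101 ⊕ 126 =  27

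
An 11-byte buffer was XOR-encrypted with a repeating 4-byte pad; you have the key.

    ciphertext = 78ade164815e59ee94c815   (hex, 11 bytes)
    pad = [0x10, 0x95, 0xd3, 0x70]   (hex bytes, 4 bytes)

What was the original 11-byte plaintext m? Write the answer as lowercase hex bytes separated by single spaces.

The 4-byte key repeats, so the effective keystream is 10 95 d3 70 10 95 d3 70 10 95 d3.
byte 0: 120 xor  16 = 104
byte 1: 173 xor 149 =  56
byte 2: 225 xor 211 =  50
byte 3: 100 xor 112 =  20
byte 4: 129 xor  16 = 145
byte 5:  94 xor 149 = 203
byte 6:  89 xor 211 = 138
byte 7: 238 xor 112 = 158
byte 8: 148 xor  16 = 132
byte 9: 200 xor 149 =  93
byte 10:  21 xor 211 = 198

68 38 32 14 91 cb 8a 9e 84 5d c6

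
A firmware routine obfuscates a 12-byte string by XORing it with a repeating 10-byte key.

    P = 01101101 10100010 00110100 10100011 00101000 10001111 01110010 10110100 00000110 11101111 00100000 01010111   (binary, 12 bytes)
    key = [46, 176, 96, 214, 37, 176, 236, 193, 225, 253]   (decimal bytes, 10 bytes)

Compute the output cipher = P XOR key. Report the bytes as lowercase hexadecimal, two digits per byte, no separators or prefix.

The 10-byte key repeats, so the effective keystream is 2e b0 60 d6 25 b0 ec c1 e1 fd 2e b0.
byte 0: 6d XOR 2e = 43
byte 1: a2 XOR b0 = 12
byte 2: 34 XOR 60 = 54
byte 3: a3 XOR d6 = 75
byte 4: 28 XOR 25 = 0d
byte 5: 8f XOR b0 = 3f
byte 6: 72 XOR ec = 9e
byte 7: b4 XOR c1 = 75
byte 8: 06 XOR e1 = e7
byte 9: ef XOR fd = 12
byte 10: 20 XOR 2e = 0e
byte 11: 57 XOR b0 = e7

431254750d3f9e75e7120ee7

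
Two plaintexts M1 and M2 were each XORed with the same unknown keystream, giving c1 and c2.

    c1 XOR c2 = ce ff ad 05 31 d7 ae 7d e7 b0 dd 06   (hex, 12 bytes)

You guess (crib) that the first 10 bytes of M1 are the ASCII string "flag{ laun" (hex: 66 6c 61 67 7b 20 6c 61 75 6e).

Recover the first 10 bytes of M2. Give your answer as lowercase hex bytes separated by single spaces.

a8 93 cc 62 4a f7 c2 1c 92 de

Since c1 ⊕ c2 = M1 ⊕ M2, XORing with the guessed M1 bytes yields the corresponding M2 bytes: M2 = (c1 ⊕ c2) ⊕ M1.
ce ⊕ 66 = a8
ff ⊕ 6c = 93
ad ⊕ 61 = cc
05 ⊕ 67 = 62
31 ⊕ 7b = 4a
d7 ⊕ 20 = f7
ae ⊕ 6c = c2
7d ⊕ 61 = 1c
e7 ⊕ 75 = 92
b0 ⊕ 6e = de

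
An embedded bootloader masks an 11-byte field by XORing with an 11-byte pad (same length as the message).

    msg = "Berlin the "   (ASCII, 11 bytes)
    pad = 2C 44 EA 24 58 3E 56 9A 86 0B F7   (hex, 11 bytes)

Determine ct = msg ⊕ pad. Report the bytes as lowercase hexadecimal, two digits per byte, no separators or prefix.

42 ^ 2c = 6e
65 ^ 44 = 21
72 ^ ea = 98
6c ^ 24 = 48
69 ^ 58 = 31
6e ^ 3e = 50
20 ^ 56 = 76
74 ^ 9a = ee
68 ^ 86 = ee
65 ^ 0b = 6e
20 ^ f7 = d7

6e219848315076eeee6ed7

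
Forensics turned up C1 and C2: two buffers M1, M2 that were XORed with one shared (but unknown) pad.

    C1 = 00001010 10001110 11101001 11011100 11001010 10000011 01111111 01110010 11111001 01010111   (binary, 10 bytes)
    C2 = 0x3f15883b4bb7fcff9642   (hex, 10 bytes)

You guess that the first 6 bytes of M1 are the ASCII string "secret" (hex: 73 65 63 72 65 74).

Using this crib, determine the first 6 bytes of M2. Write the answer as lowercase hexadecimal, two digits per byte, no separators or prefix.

First, C1 ⊕ C2 = (M1 ⊕ K) ⊕ (M2 ⊕ K) = M1 ⊕ M2, so the key drops out. Then M2 = (M1 ⊕ M2) ⊕ M1 over the first 6 bytes.
byte 0: (0a XOR 3f) XOR 73 = 35 XOR 73 = 46
byte 1: (8e XOR 15) XOR 65 = 9b XOR 65 = fe
byte 2: (e9 XOR 88) XOR 63 = 61 XOR 63 = 02
byte 3: (dc XOR 3b) XOR 72 = e7 XOR 72 = 95
byte 4: (ca XOR 4b) XOR 65 = 81 XOR 65 = e4
byte 5: (83 XOR b7) XOR 74 = 34 XOR 74 = 40

46fe0295e440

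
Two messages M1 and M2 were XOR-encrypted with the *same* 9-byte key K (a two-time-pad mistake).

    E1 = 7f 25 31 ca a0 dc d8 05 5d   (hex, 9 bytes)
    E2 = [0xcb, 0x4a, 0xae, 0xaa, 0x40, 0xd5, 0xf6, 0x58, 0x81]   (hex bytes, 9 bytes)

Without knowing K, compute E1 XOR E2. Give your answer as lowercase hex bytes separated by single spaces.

E1 ⊕ E2 = (M1 ⊕ K) ⊕ (M2 ⊕ K) = M1 ⊕ M2 — the shared key cancels under XOR.
byte 0: 7f ⊕ cb = b4
byte 1: 25 ⊕ 4a = 6f
byte 2: 31 ⊕ ae = 9f
byte 3: ca ⊕ aa = 60
byte 4: a0 ⊕ 40 = e0
byte 5: dc ⊕ d5 = 09
byte 6: d8 ⊕ f6 = 2e
byte 7: 05 ⊕ 58 = 5d
byte 8: 5d ⊕ 81 = dc

b4 6f 9f 60 e0 09 2e 5d dc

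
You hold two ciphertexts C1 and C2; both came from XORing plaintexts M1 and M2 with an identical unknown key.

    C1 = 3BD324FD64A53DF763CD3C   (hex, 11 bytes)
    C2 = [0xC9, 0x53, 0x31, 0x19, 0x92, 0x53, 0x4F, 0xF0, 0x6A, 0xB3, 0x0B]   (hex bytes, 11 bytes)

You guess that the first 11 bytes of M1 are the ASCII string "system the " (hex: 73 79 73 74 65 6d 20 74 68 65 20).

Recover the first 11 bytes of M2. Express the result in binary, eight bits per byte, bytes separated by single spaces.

10000001 11111001 01100110 10010000 10010011 10011011 01010010 01110011 01100001 00011011 00010111

First, C1 ⊕ C2 = (M1 ⊕ K) ⊕ (M2 ⊕ K) = M1 ⊕ M2, so the key drops out. Then M2 = (M1 ⊕ M2) ⊕ M1 over the first 11 bytes.
byte 0: (3b ⊕ c9) ⊕ 73 = f2 ⊕ 73 = 81
byte 1: (d3 ⊕ 53) ⊕ 79 = 80 ⊕ 79 = f9
byte 2: (24 ⊕ 31) ⊕ 73 = 15 ⊕ 73 = 66
byte 3: (fd ⊕ 19) ⊕ 74 = e4 ⊕ 74 = 90
byte 4: (64 ⊕ 92) ⊕ 65 = f6 ⊕ 65 = 93
byte 5: (a5 ⊕ 53) ⊕ 6d = f6 ⊕ 6d = 9b
byte 6: (3d ⊕ 4f) ⊕ 20 = 72 ⊕ 20 = 52
byte 7: (f7 ⊕ f0) ⊕ 74 = 07 ⊕ 74 = 73
byte 8: (63 ⊕ 6a) ⊕ 68 = 09 ⊕ 68 = 61
byte 9: (cd ⊕ b3) ⊕ 65 = 7e ⊕ 65 = 1b
byte 10: (3c ⊕ 0b) ⊕ 20 = 37 ⊕ 20 = 17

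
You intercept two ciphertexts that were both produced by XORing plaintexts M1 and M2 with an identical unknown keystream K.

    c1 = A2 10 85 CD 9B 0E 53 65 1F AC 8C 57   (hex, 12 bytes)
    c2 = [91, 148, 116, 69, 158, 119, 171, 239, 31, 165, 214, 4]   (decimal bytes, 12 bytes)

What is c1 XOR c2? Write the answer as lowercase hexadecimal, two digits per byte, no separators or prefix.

c1 ⊕ c2 = (M1 ⊕ K) ⊕ (M2 ⊕ K) = M1 ⊕ M2 — the shared key cancels under XOR.
162 XOR  91 = 249
 16 XOR 148 = 132
133 XOR 116 = 241
205 XOR  69 = 136
155 XOR 158 =   5
 14 XOR 119 = 121
 83 XOR 171 = 248
101 XOR 239 = 138
 31 XOR  31 =   0
172 XOR 165 =   9
140 XOR 214 =  90
 87 XOR   4 =  83

f984f1880579f88a00095a53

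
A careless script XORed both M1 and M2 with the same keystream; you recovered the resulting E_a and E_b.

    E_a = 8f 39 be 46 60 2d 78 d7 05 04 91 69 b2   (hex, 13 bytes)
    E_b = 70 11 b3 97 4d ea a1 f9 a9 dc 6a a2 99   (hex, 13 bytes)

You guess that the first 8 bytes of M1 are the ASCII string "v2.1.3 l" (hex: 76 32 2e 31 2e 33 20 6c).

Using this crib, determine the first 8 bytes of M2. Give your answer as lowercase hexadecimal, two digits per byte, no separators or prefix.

First, E_a ⊕ E_b = (M1 ⊕ K) ⊕ (M2 ⊕ K) = M1 ⊕ M2, so the key drops out. Then M2 = (M1 ⊕ M2) ⊕ M1 over the first 8 bytes.
byte 0: (8f xor 70) xor 76 = ff xor 76 = 89
byte 1: (39 xor 11) xor 32 = 28 xor 32 = 1a
byte 2: (be xor b3) xor 2e = 0d xor 2e = 23
byte 3: (46 xor 97) xor 31 = d1 xor 31 = e0
byte 4: (60 xor 4d) xor 2e = 2d xor 2e = 03
byte 5: (2d xor ea) xor 33 = c7 xor 33 = f4
byte 6: (78 xor a1) xor 20 = d9 xor 20 = f9
byte 7: (d7 xor f9) xor 6c = 2e xor 6c = 42

891a23e003f4f942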